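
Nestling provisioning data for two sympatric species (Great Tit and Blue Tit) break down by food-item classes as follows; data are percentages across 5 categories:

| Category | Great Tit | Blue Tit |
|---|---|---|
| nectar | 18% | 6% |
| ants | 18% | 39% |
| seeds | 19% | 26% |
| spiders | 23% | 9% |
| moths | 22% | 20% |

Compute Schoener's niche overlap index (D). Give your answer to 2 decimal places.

0.72

Convert percentages to proportions (divide by 100).
Σ|p₁ᵢ − p₂ᵢ| = 0.12 + 0.21 + 0.07 + 0.14 + 0.02 = 0.56
D = 1 − ½ × 0.56 = 1 − 0.280 = 0.7200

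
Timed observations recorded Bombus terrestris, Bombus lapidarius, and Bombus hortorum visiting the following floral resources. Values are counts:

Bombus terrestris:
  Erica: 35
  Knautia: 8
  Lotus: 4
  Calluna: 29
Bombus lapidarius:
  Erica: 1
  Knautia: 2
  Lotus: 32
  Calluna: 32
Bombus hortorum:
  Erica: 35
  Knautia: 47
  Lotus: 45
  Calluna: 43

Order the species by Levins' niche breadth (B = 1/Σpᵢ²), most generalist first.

Proportions for Bombus terrestris (n=76): 35/76=0.4605, 8/76=0.1053, 4/76=0.0526, 29/76=0.3816
Proportions for Bombus lapidarius (n=67): 1/67=0.0149, 2/67=0.0299, 32/67=0.4776, 32/67=0.4776
Proportions for Bombus hortorum (n=170): 35/170=0.2059, 47/170=0.2765, 45/170=0.2647, 43/170=0.2529
Σp_terrᵢ² = 0.4605² + 0.1053² + 0.0526² + 0.3816² = 0.212060 + 0.011088 + 0.002767 + 0.145619 = 0.371534
B_terr = 1 / 0.371534 = 2.6915
Σp_lapiᵢ² = 0.0149² + 0.0299² + 0.4776² + 0.4776² = 0.000222 + 0.000894 + 0.228102 + 0.228102 = 0.457320
B_lapi = 1 / 0.457320 = 2.1867
Σp_hortᵢ² = 0.2059² + 0.2765² + 0.2647² + 0.2529² = 0.042395 + 0.076452 + 0.070066 + 0.063958 = 0.252871
B_hort = 1 / 0.252871 = 3.9546
Ranking by B (broadest → narrowest): Bombus hortorum (3.95) > Bombus terrestris (2.69) > Bombus lapidarius (2.19)

Bombus hortorum > Bombus terrestris > Bombus lapidarius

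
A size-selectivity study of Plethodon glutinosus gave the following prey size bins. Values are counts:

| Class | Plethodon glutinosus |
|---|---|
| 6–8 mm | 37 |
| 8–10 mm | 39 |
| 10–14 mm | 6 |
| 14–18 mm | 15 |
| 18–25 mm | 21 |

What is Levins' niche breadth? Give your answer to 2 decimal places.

Proportions for Plethodon glutinosus (n=118): 37/118=0.3136, 39/118=0.3305, 6/118=0.0508, 15/118=0.1271, 21/118=0.1780
Σpᵢ² = 0.3136² + 0.3305² + 0.0508² + 0.1271² + 0.1780² = 0.098345 + 0.109230 + 0.002581 + 0.016154 + 0.031684 = 0.257994
B = 1 / 0.257994 = 3.8761

3.88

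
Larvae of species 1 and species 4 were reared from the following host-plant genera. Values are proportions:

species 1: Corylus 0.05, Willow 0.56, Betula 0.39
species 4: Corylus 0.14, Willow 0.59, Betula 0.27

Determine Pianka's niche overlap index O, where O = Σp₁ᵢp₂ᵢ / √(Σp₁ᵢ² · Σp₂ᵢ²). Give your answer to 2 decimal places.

Σ p₁ᵢp₂ᵢ = 0.0070 + 0.3304 + 0.1053 = 0.4427
Σp_1ᵢ² = 0.05² + 0.56² + 0.39² = 0.0025 + 0.3136 + 0.1521 = 0.4682
Σp_2ᵢ² = 0.14² + 0.59² + 0.27² = 0.0196 + 0.3481 + 0.0729 = 0.4406
O = 0.4427 / √(0.4682 × 0.4406) = 0.4427 / 0.45419 = 0.9747

0.97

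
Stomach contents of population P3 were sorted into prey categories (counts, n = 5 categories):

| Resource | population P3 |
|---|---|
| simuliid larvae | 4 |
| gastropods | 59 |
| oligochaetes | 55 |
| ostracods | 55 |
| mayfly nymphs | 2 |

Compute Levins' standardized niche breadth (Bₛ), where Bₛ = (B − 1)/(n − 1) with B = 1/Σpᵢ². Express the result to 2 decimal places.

Proportions for population P3 (n=175): 4/175=0.0229, 59/175=0.3371, 55/175=0.3143, 55/175=0.3143, 2/175=0.0114
Σpᵢ² = 0.0229² + 0.3371² + 0.3143² + 0.3143² + 0.0114² = 0.000524 + 0.113636 + 0.098784 + 0.098784 + 0.000130 = 0.311858
B = 1 / 0.311858 = 3.2066
Bₛ = (B − 1)/(n − 1) = (3.2066 − 1)/(5 − 1) = 2.2066/4 = 0.5517

0.55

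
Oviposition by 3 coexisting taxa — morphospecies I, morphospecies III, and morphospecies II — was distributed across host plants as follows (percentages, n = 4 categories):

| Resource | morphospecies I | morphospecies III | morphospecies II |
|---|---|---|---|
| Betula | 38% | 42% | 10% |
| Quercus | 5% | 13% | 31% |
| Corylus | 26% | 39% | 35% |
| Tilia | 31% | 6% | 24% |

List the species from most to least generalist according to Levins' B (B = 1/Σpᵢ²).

morphospecies II > morphospecies I > morphospecies III

Convert percentages to proportions (divide by 100).
Σp_Iᵢ² = 0.38² + 0.05² + 0.26² + 0.31² = 0.1444 + 0.0025 + 0.0676 + 0.0961 = 0.3106
B_I = 1 / 0.3106 = 3.2196
Σp_IIIᵢ² = 0.42² + 0.13² + 0.39² + 0.06² = 0.1764 + 0.0169 + 0.1521 + 0.0036 = 0.3490
B_III = 1 / 0.3490 = 2.8653
Σp_IIᵢ² = 0.10² + 0.31² + 0.35² + 0.24² = 0.0100 + 0.0961 + 0.1225 + 0.0576 = 0.2862
B_II = 1 / 0.2862 = 3.4941
Ranking by B (broadest → narrowest): morphospecies II (3.49) > morphospecies I (3.22) > morphospecies III (2.87)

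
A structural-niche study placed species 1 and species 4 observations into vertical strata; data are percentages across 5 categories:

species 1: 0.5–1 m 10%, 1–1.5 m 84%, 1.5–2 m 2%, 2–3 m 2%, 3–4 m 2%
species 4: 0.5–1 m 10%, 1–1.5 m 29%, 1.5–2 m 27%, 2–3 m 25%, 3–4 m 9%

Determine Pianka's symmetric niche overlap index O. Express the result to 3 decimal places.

Convert percentages to proportions (divide by 100).
Σ p₁ᵢp₂ᵢ = 0.0100 + 0.2436 + 0.0054 + 0.0050 + 0.0018 = 0.2658
Σp_1ᵢ² = 0.10² + 0.84² + 0.02² + 0.02² + 0.02² = 0.0100 + 0.7056 + 0.0004 + 0.0004 + 0.0004 = 0.7168
Σp_2ᵢ² = 0.10² + 0.29² + 0.27² + 0.25² + 0.09² = 0.0100 + 0.0841 + 0.0729 + 0.0625 + 0.0081 = 0.2376
O = 0.2658 / √(0.7168 × 0.2376) = 0.2658 / 0.412688 = 0.64407

0.644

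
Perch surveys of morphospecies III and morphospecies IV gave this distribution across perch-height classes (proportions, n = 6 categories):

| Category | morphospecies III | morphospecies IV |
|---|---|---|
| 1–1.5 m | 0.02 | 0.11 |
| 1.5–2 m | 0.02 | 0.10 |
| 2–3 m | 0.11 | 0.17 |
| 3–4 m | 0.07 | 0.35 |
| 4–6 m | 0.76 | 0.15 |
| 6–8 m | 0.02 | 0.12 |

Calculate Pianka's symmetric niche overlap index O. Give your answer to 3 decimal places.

0.463

Σ p₁ᵢp₂ᵢ = 0.0022 + 0.0020 + 0.0187 + 0.0245 + 0.1140 + 0.0024 = 0.1638
Σp_1ᵢ² = 0.02² + 0.02² + 0.11² + 0.07² + 0.76² + 0.02² = 0.0004 + 0.0004 + 0.0121 + 0.0049 + 0.5776 + 0.0004 = 0.5958
Σp_2ᵢ² = 0.11² + 0.10² + 0.17² + 0.35² + 0.15² + 0.12² = 0.0121 + 0.0100 + 0.0289 + 0.1225 + 0.0225 + 0.0144 = 0.2104
O = 0.1638 / √(0.5958 × 0.2104) = 0.1638 / 0.354057 = 0.46264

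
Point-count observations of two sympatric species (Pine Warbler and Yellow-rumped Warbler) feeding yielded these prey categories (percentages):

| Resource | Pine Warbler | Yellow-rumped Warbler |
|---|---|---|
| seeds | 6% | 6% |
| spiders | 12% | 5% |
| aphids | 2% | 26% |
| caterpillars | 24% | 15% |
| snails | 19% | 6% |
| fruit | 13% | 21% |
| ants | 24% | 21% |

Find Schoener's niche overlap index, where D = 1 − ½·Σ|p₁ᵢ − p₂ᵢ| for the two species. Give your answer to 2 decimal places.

0.68

Convert percentages to proportions (divide by 100).
Σ|p₁ᵢ − p₂ᵢ| = 0.00 + 0.07 + 0.24 + 0.09 + 0.13 + 0.08 + 0.03 = 0.64
D = 1 − ½ × 0.64 = 1 − 0.320 = 0.6800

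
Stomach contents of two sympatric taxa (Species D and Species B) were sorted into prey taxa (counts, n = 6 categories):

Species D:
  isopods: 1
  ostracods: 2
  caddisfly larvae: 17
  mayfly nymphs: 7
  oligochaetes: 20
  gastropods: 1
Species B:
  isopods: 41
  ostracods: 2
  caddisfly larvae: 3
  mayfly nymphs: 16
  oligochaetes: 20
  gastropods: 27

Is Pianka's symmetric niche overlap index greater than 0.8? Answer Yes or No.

Proportions for Species D (n=48): 1/48=0.0208, 2/48=0.0417, 17/48=0.3542, 7/48=0.1458, 20/48=0.4167, 1/48=0.0208
Proportions for Species B (n=109): 41/109=0.3761, 2/109=0.0183, 3/109=0.0275, 16/109=0.1468, 20/109=0.1835, 27/109=0.2477
Σ p₁ᵢp₂ᵢ = 0.007823 + 0.000763 + 0.009741 + 0.021403 + 0.076464 + 0.005152 = 0.121346
Σp_1ᵢ² = 0.0208² + 0.0417² + 0.3542² + 0.1458² + 0.4167² + 0.0208² = 0.000433 + 0.001739 + 0.125458 + 0.021258 + 0.173639 + 0.000433 = 0.322960
Σp_2ᵢ² = 0.3761² + 0.0183² + 0.0275² + 0.1468² + 0.1835² + 0.2477² = 0.141451 + 0.000335 + 0.000756 + 0.021550 + 0.033672 + 0.061355 = 0.259119
O = 0.121346 / √(0.322960 × 0.259119) = 0.121346 / 0.2892837 = 0.4195
O = 0.4195 < 0.8 → No.

No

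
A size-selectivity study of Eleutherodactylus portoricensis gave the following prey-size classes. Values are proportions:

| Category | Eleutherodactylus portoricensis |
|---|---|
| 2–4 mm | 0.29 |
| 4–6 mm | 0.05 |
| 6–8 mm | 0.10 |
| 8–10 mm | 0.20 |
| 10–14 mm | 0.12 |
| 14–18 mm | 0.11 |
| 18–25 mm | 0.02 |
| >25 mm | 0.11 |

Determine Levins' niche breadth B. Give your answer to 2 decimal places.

5.69

Σpᵢ² = 0.29² + 0.05² + 0.10² + 0.20² + 0.12² + 0.11² + 0.02² + 0.11² = 0.0841 + 0.0025 + 0.0100 + 0.0400 + 0.0144 + 0.0121 + 0.0004 + 0.0121 = 0.1756
B = 1 / 0.1756 = 5.6948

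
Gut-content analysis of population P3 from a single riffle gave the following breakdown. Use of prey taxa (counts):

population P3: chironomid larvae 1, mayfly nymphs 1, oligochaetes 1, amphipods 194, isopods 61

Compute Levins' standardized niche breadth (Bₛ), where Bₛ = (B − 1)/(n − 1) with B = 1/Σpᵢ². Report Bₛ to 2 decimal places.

Proportions for population P3 (n=258): 1/258=0.0039, 1/258=0.0039, 1/258=0.0039, 194/258=0.7519, 61/258=0.2364
Σpᵢ² = 0.0039² + 0.0039² + 0.0039² + 0.7519² + 0.2364² = 0.000015 + 0.000015 + 0.000015 + 0.565354 + 0.055885 = 0.621284
B = 1 / 0.621284 = 1.6096
Bₛ = (B − 1)/(n − 1) = (1.6096 − 1)/(5 − 1) = 0.6096/4 = 0.1524

0.15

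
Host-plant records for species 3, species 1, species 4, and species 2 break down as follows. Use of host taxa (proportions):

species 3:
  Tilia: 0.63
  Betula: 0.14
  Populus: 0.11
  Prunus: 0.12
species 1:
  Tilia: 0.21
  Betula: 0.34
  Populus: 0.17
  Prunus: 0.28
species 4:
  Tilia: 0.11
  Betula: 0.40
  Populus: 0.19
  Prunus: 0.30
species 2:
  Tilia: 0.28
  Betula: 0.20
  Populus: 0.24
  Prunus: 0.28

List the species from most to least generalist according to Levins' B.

species 2 > species 1 > species 4 > species 3

Σp_3ᵢ² = 0.63² + 0.14² + 0.11² + 0.12² = 0.3969 + 0.0196 + 0.0121 + 0.0144 = 0.4430
B_3 = 1 / 0.4430 = 2.2573
Σp_1ᵢ² = 0.21² + 0.34² + 0.17² + 0.28² = 0.0441 + 0.1156 + 0.0289 + 0.0784 = 0.2670
B_1 = 1 / 0.2670 = 3.7453
Σp_4ᵢ² = 0.11² + 0.40² + 0.19² + 0.30² = 0.0121 + 0.1600 + 0.0361 + 0.0900 = 0.2982
B_4 = 1 / 0.2982 = 3.3535
Σp_2ᵢ² = 0.28² + 0.20² + 0.24² + 0.28² = 0.0784 + 0.0400 + 0.0576 + 0.0784 = 0.2544
B_2 = 1 / 0.2544 = 3.9308
Ranking by B (broadest → narrowest): species 2 (3.93) > species 1 (3.75) > species 4 (3.35) > species 3 (2.26)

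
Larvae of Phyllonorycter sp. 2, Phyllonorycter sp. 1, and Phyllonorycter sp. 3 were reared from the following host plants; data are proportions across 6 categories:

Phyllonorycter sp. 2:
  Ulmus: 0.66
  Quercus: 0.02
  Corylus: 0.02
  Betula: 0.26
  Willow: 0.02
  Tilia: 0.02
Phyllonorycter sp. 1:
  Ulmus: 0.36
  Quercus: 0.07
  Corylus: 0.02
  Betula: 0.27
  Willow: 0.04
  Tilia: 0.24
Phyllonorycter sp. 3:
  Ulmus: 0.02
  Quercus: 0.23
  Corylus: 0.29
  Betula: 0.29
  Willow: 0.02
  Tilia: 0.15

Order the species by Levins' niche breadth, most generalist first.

Phyllonorycter sp. 3 > Phyllonorycter sp. 1 > Phyllonorycter sp. 2

Σp_2ᵢ² = 0.66² + 0.02² + 0.02² + 0.26² + 0.02² + 0.02² = 0.4356 + 0.0004 + 0.0004 + 0.0676 + 0.0004 + 0.0004 = 0.5048
B_2 = 1 / 0.5048 = 1.9810
Σp_1ᵢ² = 0.36² + 0.07² + 0.02² + 0.27² + 0.04² + 0.24² = 0.1296 + 0.0049 + 0.0004 + 0.0729 + 0.0016 + 0.0576 = 0.2670
B_1 = 1 / 0.2670 = 3.7453
Σp_3ᵢ² = 0.02² + 0.23² + 0.29² + 0.29² + 0.02² + 0.15² = 0.0004 + 0.0529 + 0.0841 + 0.0841 + 0.0004 + 0.0225 = 0.2444
B_3 = 1 / 0.2444 = 4.0917
Ranking by B (broadest → narrowest): Phyllonorycter sp. 3 (4.09) > Phyllonorycter sp. 1 (3.75) > Phyllonorycter sp. 2 (1.98)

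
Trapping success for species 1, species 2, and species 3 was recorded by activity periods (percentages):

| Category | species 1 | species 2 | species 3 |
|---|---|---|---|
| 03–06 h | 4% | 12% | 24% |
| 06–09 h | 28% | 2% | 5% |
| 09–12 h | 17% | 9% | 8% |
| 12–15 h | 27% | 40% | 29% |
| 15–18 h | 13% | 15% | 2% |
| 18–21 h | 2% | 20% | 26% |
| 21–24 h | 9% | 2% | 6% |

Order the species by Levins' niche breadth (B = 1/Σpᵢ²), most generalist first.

species 1 > species 3 > species 2

Convert percentages to proportions (divide by 100).
Σp_1ᵢ² = 0.04² + 0.28² + 0.17² + 0.27² + 0.13² + 0.02² + 0.09² = 0.0016 + 0.0784 + 0.0289 + 0.0729 + 0.0169 + 0.0004 + 0.0081 = 0.2072
B_1 = 1 / 0.2072 = 4.8263
Σp_2ᵢ² = 0.12² + 0.02² + 0.09² + 0.40² + 0.15² + 0.20² + 0.02² = 0.0144 + 0.0004 + 0.0081 + 0.1600 + 0.0225 + 0.0400 + 0.0004 = 0.2458
B_2 = 1 / 0.2458 = 4.0683
Σp_3ᵢ² = 0.24² + 0.05² + 0.08² + 0.29² + 0.02² + 0.26² + 0.06² = 0.0576 + 0.0025 + 0.0064 + 0.0841 + 0.0004 + 0.0676 + 0.0036 = 0.2222
B_3 = 1 / 0.2222 = 4.5005
Ranking by B (broadest → narrowest): species 1 (4.83) > species 3 (4.50) > species 2 (4.07)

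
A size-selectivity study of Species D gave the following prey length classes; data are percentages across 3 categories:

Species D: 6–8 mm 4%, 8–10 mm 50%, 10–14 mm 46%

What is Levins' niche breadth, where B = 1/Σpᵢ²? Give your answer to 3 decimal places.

Convert percentages to proportions (divide by 100).
Σpᵢ² = 0.04² + 0.50² + 0.46² = 0.0016 + 0.2500 + 0.2116 = 0.4632
B = 1 / 0.4632 = 2.15889

2.159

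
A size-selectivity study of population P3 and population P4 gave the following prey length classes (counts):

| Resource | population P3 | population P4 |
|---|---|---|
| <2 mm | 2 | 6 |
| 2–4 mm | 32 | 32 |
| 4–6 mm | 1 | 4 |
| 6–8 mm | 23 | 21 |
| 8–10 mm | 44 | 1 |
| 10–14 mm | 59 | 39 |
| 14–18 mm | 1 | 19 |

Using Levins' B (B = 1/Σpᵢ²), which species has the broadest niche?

population P4

Proportions for population P3 (n=162): 2/162=0.0123, 32/162=0.1975, 1/162=0.0062, 23/162=0.1420, 44/162=0.2716, 59/162=0.3642, 1/162=0.0062
Proportions for population P4 (n=122): 6/122=0.0492, 32/122=0.2623, 4/122=0.0328, 21/122=0.1721, 1/122=0.0082, 39/122=0.3197, 19/122=0.1557
Σp_P3ᵢ² = 0.0123² + 0.1975² + 0.0062² + 0.1420² + 0.2716² + 0.3642² + 0.0062² = 0.000151 + 0.039006 + 0.000038 + 0.020164 + 0.073767 + 0.132642 + 0.000038 = 0.265806
B_P3 = 1 / 0.265806 = 3.7621
Σp_P4ᵢ² = 0.0492² + 0.2623² + 0.0328² + 0.1721² + 0.0082² + 0.3197² + 0.1557² = 0.002421 + 0.068801 + 0.001076 + 0.029618 + 0.000067 + 0.102208 + 0.024242 = 0.228433
B_P4 = 1 / 0.228433 = 4.3777
Highest B → broadest niche (most generalist): population P4 (B = 4.38).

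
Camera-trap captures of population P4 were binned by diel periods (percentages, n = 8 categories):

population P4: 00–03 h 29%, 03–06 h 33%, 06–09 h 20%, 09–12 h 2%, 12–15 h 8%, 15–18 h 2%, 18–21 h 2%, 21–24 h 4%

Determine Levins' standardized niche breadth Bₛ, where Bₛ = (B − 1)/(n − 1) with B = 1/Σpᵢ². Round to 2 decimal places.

Convert percentages to proportions (divide by 100).
Σpᵢ² = 0.29² + 0.33² + 0.20² + 0.02² + 0.08² + 0.02² + 0.02² + 0.04² = 0.0841 + 0.1089 + 0.0400 + 0.0004 + 0.0064 + 0.0004 + 0.0004 + 0.0016 = 0.2422
B = 1 / 0.2422 = 4.1288
Bₛ = (B − 1)/(n − 1) = (4.1288 − 1)/(8 − 1) = 3.1288/7 = 0.4470

0.45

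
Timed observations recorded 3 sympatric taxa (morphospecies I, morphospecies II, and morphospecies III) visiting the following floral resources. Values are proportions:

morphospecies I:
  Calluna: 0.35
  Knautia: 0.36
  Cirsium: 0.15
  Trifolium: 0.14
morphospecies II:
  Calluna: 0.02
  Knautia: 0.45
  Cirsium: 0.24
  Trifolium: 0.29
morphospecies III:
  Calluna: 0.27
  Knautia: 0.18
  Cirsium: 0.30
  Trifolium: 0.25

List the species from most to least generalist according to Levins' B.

morphospecies III > morphospecies I > morphospecies II

Σp_Iᵢ² = 0.35² + 0.36² + 0.15² + 0.14² = 0.1225 + 0.1296 + 0.0225 + 0.0196 = 0.2942
B_I = 1 / 0.2942 = 3.3990
Σp_IIᵢ² = 0.02² + 0.45² + 0.24² + 0.29² = 0.0004 + 0.2025 + 0.0576 + 0.0841 = 0.3446
B_II = 1 / 0.3446 = 2.9019
Σp_IIIᵢ² = 0.27² + 0.18² + 0.30² + 0.25² = 0.0729 + 0.0324 + 0.0900 + 0.0625 = 0.2578
B_III = 1 / 0.2578 = 3.8790
Ranking by B (broadest → narrowest): morphospecies III (3.88) > morphospecies I (3.40) > morphospecies II (2.90)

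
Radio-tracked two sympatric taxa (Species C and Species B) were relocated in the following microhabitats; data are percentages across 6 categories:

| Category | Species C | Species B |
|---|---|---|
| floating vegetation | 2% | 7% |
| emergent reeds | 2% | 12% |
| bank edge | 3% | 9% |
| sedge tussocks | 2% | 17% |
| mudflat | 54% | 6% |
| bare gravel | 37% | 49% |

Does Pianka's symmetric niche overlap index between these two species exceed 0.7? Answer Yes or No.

No

Convert percentages to proportions (divide by 100).
Σ p₁ᵢp₂ᵢ = 0.0014 + 0.0024 + 0.0027 + 0.0034 + 0.0324 + 0.1813 = 0.2236
Σp_1ᵢ² = 0.02² + 0.02² + 0.03² + 0.02² + 0.54² + 0.37² = 0.0004 + 0.0004 + 0.0009 + 0.0004 + 0.2916 + 0.1369 = 0.4306
Σp_2ᵢ² = 0.07² + 0.12² + 0.09² + 0.17² + 0.06² + 0.49² = 0.0049 + 0.0144 + 0.0081 + 0.0289 + 0.0036 + 0.2401 = 0.3000
O = 0.2236 / √(0.4306 × 0.3000) = 0.2236 / 0.35942 = 0.6221
O = 0.6221 < 0.7 → No.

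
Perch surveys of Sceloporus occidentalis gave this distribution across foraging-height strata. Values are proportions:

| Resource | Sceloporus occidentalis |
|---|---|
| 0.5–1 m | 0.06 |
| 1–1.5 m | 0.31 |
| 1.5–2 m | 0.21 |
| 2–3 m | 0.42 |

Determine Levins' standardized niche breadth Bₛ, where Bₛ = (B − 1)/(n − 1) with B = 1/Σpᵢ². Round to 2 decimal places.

Σpᵢ² = 0.06² + 0.31² + 0.21² + 0.42² = 0.0036 + 0.0961 + 0.0441 + 0.1764 = 0.3202
B = 1 / 0.3202 = 3.1230
Bₛ = (B − 1)/(n − 1) = (3.1230 − 1)/(4 − 1) = 2.1230/3 = 0.7077

0.71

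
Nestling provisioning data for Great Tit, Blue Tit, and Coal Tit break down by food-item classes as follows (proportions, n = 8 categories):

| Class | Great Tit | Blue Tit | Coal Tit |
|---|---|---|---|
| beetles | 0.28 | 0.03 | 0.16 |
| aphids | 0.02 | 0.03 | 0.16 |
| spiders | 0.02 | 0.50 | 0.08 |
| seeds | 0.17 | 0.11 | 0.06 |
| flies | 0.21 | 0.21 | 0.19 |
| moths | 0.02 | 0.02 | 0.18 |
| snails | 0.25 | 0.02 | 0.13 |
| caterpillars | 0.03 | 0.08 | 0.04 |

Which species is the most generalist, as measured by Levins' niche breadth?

Coal Tit

Σp_Greaᵢ² = 0.28² + 0.02² + 0.02² + 0.17² + 0.21² + 0.02² + 0.25² + 0.03² = 0.0784 + 0.0004 + 0.0004 + 0.0289 + 0.0441 + 0.0004 + 0.0625 + 0.0009 = 0.2160
B_Grea = 1 / 0.2160 = 4.6296
Σp_Blueᵢ² = 0.03² + 0.03² + 0.50² + 0.11² + 0.21² + 0.02² + 0.02² + 0.08² = 0.0009 + 0.0009 + 0.2500 + 0.0121 + 0.0441 + 0.0004 + 0.0004 + 0.0064 = 0.3152
B_Blue = 1 / 0.3152 = 3.1726
Σp_Coalᵢ² = 0.16² + 0.16² + 0.08² + 0.06² + 0.19² + 0.18² + 0.13² + 0.04² = 0.0256 + 0.0256 + 0.0064 + 0.0036 + 0.0361 + 0.0324 + 0.0169 + 0.0016 = 0.1482
B_Coal = 1 / 0.1482 = 6.7476
Highest B → broadest niche (most generalist): Coal Tit (B = 6.75).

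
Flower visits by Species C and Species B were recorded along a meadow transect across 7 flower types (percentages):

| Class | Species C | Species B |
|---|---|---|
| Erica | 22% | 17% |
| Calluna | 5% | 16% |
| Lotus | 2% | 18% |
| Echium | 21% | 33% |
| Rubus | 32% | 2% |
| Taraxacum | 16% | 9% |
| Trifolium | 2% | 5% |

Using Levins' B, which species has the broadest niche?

Convert percentages to proportions (divide by 100).
Σp_Cᵢ² = 0.22² + 0.05² + 0.02² + 0.21² + 0.32² + 0.16² + 0.02² = 0.0484 + 0.0025 + 0.0004 + 0.0441 + 0.1024 + 0.0256 + 0.0004 = 0.2238
B_C = 1 / 0.2238 = 4.4683
Σp_Bᵢ² = 0.17² + 0.16² + 0.18² + 0.33² + 0.02² + 0.09² + 0.05² = 0.0289 + 0.0256 + 0.0324 + 0.1089 + 0.0004 + 0.0081 + 0.0025 = 0.2068
B_B = 1 / 0.2068 = 4.8356
Highest B → broadest niche (most generalist): Species B (B = 4.84).

Species B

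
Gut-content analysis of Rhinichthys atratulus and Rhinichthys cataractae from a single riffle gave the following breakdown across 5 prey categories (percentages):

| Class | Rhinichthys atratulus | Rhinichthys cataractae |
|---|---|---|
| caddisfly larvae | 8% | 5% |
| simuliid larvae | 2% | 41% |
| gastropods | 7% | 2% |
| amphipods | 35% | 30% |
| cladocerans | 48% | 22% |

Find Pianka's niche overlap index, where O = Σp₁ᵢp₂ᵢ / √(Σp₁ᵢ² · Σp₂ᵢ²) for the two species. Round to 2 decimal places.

0.67

Convert percentages to proportions (divide by 100).
Σ p₁ᵢp₂ᵢ = 0.0040 + 0.0082 + 0.0014 + 0.1050 + 0.1056 = 0.2242
Σp_1ᵢ² = 0.08² + 0.02² + 0.07² + 0.35² + 0.48² = 0.0064 + 0.0004 + 0.0049 + 0.1225 + 0.2304 = 0.3646
Σp_2ᵢ² = 0.05² + 0.41² + 0.02² + 0.30² + 0.22² = 0.0025 + 0.1681 + 0.0004 + 0.0900 + 0.0484 = 0.3094
O = 0.2242 / √(0.3646 × 0.3094) = 0.2242 / 0.33587 = 0.6675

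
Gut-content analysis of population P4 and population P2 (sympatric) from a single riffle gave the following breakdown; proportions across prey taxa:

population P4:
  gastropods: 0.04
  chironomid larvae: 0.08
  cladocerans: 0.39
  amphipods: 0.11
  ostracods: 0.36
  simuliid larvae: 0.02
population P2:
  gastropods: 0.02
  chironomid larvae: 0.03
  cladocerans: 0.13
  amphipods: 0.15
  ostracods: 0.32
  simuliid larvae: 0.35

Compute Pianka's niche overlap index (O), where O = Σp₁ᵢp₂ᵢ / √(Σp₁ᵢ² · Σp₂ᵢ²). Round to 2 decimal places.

Σ p₁ᵢp₂ᵢ = 0.0008 + 0.0024 + 0.0507 + 0.0165 + 0.1152 + 0.0070 = 0.1926
Σp_1ᵢ² = 0.04² + 0.08² + 0.39² + 0.11² + 0.36² + 0.02² = 0.0016 + 0.0064 + 0.1521 + 0.0121 + 0.1296 + 0.0004 = 0.3022
Σp_2ᵢ² = 0.02² + 0.03² + 0.13² + 0.15² + 0.32² + 0.35² = 0.0004 + 0.0009 + 0.0169 + 0.0225 + 0.1024 + 0.1225 = 0.2656
O = 0.1926 / √(0.3022 × 0.2656) = 0.1926 / 0.28331 = 0.6798

0.68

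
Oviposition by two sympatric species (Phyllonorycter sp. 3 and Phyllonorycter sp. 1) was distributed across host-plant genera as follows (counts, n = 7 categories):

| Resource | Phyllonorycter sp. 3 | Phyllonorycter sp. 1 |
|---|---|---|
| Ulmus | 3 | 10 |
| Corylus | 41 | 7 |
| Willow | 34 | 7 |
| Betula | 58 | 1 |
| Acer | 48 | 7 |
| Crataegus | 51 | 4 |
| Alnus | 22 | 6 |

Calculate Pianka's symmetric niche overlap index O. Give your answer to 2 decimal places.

Proportions for Phyllonorycter sp. 3 (n=257): 3/257=0.0117, 41/257=0.1595, 34/257=0.1323, 58/257=0.2257, 48/257=0.1868, 51/257=0.1984, 22/257=0.0856
Proportions for Phyllonorycter sp. 1 (n=42): 10/42=0.2381, 7/42=0.1667, 7/42=0.1667, 1/42=0.0238, 7/42=0.1667, 4/42=0.0952, 6/42=0.1429
Σ p₁ᵢp₂ᵢ = 0.002786 + 0.026589 + 0.022054 + 0.005372 + 0.031140 + 0.018888 + 0.012232 = 0.119061
Σp_1ᵢ² = 0.0117² + 0.1595² + 0.1323² + 0.2257² + 0.1868² + 0.1984² + 0.0856² = 0.000137 + 0.025440 + 0.017503 + 0.050940 + 0.034894 + 0.039363 + 0.007327 = 0.175604
Σp_2ᵢ² = 0.2381² + 0.1667² + 0.1667² + 0.0238² + 0.1667² + 0.0952² + 0.1429² = 0.056692 + 0.027789 + 0.027789 + 0.000566 + 0.027789 + 0.009063 + 0.020420 = 0.170108
O = 0.119061 / √(0.175604 × 0.170108) = 0.119061 / 0.1728342 = 0.6889

0.69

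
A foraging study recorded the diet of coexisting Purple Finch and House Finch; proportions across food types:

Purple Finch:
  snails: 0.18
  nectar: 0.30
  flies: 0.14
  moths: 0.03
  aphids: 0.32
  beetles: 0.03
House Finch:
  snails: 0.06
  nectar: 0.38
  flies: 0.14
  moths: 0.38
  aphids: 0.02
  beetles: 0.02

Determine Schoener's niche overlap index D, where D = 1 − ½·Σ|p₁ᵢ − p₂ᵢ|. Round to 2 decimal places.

0.57

Σ|p₁ᵢ − p₂ᵢ| = 0.12 + 0.08 + 0.00 + 0.35 + 0.30 + 0.01 = 0.86
D = 1 − ½ × 0.86 = 1 − 0.430 = 0.5700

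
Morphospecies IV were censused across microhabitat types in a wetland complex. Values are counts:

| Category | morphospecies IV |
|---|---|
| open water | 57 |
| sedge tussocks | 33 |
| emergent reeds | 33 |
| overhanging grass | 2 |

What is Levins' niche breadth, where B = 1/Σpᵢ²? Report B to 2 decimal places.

Proportions for morphospecies IV (n=125): 57/125=0.4560, 33/125=0.2640, 33/125=0.2640, 2/125=0.0160
Σpᵢ² = 0.4560² + 0.2640² + 0.2640² + 0.0160² = 0.207936 + 0.069696 + 0.069696 + 0.000256 = 0.347584
B = 1 / 0.347584 = 2.8770

2.88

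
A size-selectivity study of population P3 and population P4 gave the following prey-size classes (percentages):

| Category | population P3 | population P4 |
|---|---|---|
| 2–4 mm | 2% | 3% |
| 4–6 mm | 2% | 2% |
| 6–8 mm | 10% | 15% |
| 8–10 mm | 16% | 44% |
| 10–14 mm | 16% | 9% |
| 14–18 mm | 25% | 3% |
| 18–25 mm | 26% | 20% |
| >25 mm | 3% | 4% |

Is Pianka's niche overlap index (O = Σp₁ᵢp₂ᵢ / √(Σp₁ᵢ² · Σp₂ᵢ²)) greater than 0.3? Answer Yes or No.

Yes

Convert percentages to proportions (divide by 100).
Σ p₁ᵢp₂ᵢ = 0.0006 + 0.0004 + 0.0150 + 0.0704 + 0.0144 + 0.0075 + 0.0520 + 0.0012 = 0.1615
Σp_1ᵢ² = 0.02² + 0.02² + 0.10² + 0.16² + 0.16² + 0.25² + 0.26² + 0.03² = 0.0004 + 0.0004 + 0.0100 + 0.0256 + 0.0256 + 0.0625 + 0.0676 + 0.0009 = 0.1930
Σp_2ᵢ² = 0.03² + 0.02² + 0.15² + 0.44² + 0.09² + 0.03² + 0.20² + 0.04² = 0.0009 + 0.0004 + 0.0225 + 0.1936 + 0.0081 + 0.0009 + 0.0400 + 0.0016 = 0.2680
O = 0.1615 / √(0.1930 × 0.2680) = 0.1615 / 0.22743 = 0.7101
O = 0.7101 > 0.3 → Yes.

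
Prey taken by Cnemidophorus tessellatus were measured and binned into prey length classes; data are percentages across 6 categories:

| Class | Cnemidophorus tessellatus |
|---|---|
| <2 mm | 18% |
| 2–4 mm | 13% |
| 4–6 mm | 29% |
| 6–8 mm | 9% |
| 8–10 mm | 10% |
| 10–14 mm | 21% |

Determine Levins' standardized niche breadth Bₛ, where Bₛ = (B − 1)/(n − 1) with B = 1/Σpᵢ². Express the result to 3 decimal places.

Convert percentages to proportions (divide by 100).
Σpᵢ² = 0.18² + 0.13² + 0.29² + 0.09² + 0.10² + 0.21² = 0.0324 + 0.0169 + 0.0841 + 0.0081 + 0.0100 + 0.0441 = 0.1956
B = 1 / 0.1956 = 5.11247
Bₛ = (B − 1)/(n − 1) = (5.11247 − 1)/(6 − 1) = 4.11247/5 = 0.82249

0.822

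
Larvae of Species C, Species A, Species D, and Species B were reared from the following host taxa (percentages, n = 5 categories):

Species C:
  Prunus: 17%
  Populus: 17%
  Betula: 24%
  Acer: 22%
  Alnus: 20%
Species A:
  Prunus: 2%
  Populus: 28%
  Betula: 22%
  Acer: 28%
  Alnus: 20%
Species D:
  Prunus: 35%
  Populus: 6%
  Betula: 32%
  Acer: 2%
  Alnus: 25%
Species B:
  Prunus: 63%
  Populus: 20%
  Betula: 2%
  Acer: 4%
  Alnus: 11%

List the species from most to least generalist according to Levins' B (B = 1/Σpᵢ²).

Convert percentages to proportions (divide by 100).
Σp_Cᵢ² = 0.17² + 0.17² + 0.24² + 0.22² + 0.20² = 0.0289 + 0.0289 + 0.0576 + 0.0484 + 0.0400 = 0.2038
B_C = 1 / 0.2038 = 4.9068
Σp_Aᵢ² = 0.02² + 0.28² + 0.22² + 0.28² + 0.20² = 0.0004 + 0.0784 + 0.0484 + 0.0784 + 0.0400 = 0.2456
B_A = 1 / 0.2456 = 4.0717
Σp_Dᵢ² = 0.35² + 0.06² + 0.32² + 0.02² + 0.25² = 0.1225 + 0.0036 + 0.1024 + 0.0004 + 0.0625 = 0.2914
B_D = 1 / 0.2914 = 3.4317
Σp_Bᵢ² = 0.63² + 0.20² + 0.02² + 0.04² + 0.11² = 0.3969 + 0.0400 + 0.0004 + 0.0016 + 0.0121 = 0.4510
B_B = 1 / 0.4510 = 2.2173
Ranking by B (broadest → narrowest): Species C (4.91) > Species A (4.07) > Species D (3.43) > Species B (2.22)

Species C > Species A > Species D > Species B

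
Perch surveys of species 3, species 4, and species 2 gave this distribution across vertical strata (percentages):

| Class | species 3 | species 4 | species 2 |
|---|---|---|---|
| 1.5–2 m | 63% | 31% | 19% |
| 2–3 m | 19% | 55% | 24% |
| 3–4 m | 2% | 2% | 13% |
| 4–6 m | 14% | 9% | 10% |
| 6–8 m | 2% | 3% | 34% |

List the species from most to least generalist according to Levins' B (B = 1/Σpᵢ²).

Convert percentages to proportions (divide by 100).
Σp_3ᵢ² = 0.63² + 0.19² + 0.02² + 0.14² + 0.02² = 0.3969 + 0.0361 + 0.0004 + 0.0196 + 0.0004 = 0.4534
B_3 = 1 / 0.4534 = 2.2056
Σp_4ᵢ² = 0.31² + 0.55² + 0.02² + 0.09² + 0.03² = 0.0961 + 0.3025 + 0.0004 + 0.0081 + 0.0009 = 0.4080
B_4 = 1 / 0.4080 = 2.4510
Σp_2ᵢ² = 0.19² + 0.24² + 0.13² + 0.10² + 0.34² = 0.0361 + 0.0576 + 0.0169 + 0.0100 + 0.1156 = 0.2362
B_2 = 1 / 0.2362 = 4.2337
Ranking by B (broadest → narrowest): species 2 (4.23) > species 4 (2.45) > species 3 (2.21)

species 2 > species 4 > species 3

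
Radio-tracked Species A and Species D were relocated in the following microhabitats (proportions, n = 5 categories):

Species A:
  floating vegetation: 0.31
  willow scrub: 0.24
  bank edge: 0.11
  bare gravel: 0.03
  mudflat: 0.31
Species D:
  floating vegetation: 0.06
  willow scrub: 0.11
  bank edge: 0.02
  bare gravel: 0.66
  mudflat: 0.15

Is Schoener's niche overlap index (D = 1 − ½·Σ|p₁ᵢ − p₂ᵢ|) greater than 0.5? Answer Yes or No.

No

Σ|p₁ᵢ − p₂ᵢ| = 0.25 + 0.13 + 0.09 + 0.63 + 0.16 = 1.26
D = 1 − ½ × 1.26 = 1 − 0.630 = 0.3700
D = 0.3700 < 0.5 → No.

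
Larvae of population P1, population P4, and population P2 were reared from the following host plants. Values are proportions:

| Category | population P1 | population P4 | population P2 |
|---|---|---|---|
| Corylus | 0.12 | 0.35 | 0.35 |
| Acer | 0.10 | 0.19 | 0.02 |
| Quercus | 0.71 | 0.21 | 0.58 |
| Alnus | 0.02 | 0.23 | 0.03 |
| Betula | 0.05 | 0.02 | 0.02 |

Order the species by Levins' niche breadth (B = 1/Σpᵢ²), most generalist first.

population P4 > population P2 > population P1

Σp_P1ᵢ² = 0.12² + 0.10² + 0.71² + 0.02² + 0.05² = 0.0144 + 0.0100 + 0.5041 + 0.0004 + 0.0025 = 0.5314
B_P1 = 1 / 0.5314 = 1.8818
Σp_P4ᵢ² = 0.35² + 0.19² + 0.21² + 0.23² + 0.02² = 0.1225 + 0.0361 + 0.0441 + 0.0529 + 0.0004 = 0.2560
B_P4 = 1 / 0.2560 = 3.9063
Σp_P2ᵢ² = 0.35² + 0.02² + 0.58² + 0.03² + 0.02² = 0.1225 + 0.0004 + 0.3364 + 0.0009 + 0.0004 = 0.4606
B_P2 = 1 / 0.4606 = 2.1711
Ranking by B (broadest → narrowest): population P4 (3.91) > population P2 (2.17) > population P1 (1.88)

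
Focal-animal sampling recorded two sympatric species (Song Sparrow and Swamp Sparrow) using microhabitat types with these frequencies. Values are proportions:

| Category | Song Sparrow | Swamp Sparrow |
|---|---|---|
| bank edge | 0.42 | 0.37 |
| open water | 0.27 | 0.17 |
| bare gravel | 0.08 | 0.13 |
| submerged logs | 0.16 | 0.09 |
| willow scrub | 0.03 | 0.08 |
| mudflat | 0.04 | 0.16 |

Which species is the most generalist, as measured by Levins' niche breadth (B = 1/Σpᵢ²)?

Swamp Sparrow

Σp_Songᵢ² = 0.42² + 0.27² + 0.08² + 0.16² + 0.03² + 0.04² = 0.1764 + 0.0729 + 0.0064 + 0.0256 + 0.0009 + 0.0016 = 0.2838
B_Song = 1 / 0.2838 = 3.5236
Σp_Swamᵢ² = 0.37² + 0.17² + 0.13² + 0.09² + 0.08² + 0.16² = 0.1369 + 0.0289 + 0.0169 + 0.0081 + 0.0064 + 0.0256 = 0.2228
B_Swam = 1 / 0.2228 = 4.4883
Highest B → broadest niche (most generalist): Swamp Sparrow (B = 4.49).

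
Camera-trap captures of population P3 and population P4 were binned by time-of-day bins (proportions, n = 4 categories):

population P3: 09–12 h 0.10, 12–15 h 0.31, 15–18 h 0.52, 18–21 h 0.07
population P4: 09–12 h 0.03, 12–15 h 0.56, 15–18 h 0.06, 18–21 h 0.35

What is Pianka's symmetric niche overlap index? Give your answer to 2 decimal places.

0.57

Σ p₁ᵢp₂ᵢ = 0.0030 + 0.1736 + 0.0312 + 0.0245 = 0.2323
Σp_1ᵢ² = 0.10² + 0.31² + 0.52² + 0.07² = 0.0100 + 0.0961 + 0.2704 + 0.0049 = 0.3814
Σp_2ᵢ² = 0.03² + 0.56² + 0.06² + 0.35² = 0.0009 + 0.3136 + 0.0036 + 0.1225 = 0.4406
O = 0.2323 / √(0.3814 × 0.4406) = 0.2323 / 0.40993 = 0.5667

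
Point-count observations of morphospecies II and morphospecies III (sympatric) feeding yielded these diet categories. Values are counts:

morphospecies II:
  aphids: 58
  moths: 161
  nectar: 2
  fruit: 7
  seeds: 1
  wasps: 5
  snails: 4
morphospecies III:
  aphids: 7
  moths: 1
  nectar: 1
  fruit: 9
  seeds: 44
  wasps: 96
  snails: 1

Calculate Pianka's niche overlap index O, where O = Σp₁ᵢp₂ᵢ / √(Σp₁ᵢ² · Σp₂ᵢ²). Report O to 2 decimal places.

0.06

Proportions for morphospecies II (n=238): 58/238=0.2437, 161/238=0.6765, 2/238=0.0084, 7/238=0.0294, 1/238=0.0042, 5/238=0.0210, 4/238=0.0168
Proportions for morphospecies III (n=159): 7/159=0.0440, 1/159=0.0063, 1/159=0.0063, 9/159=0.0566, 44/159=0.2767, 96/159=0.6038, 1/159=0.0063
Σ p₁ᵢp₂ᵢ = 0.010723 + 0.004262 + 0.000053 + 0.001664 + 0.001162 + 0.012680 + 0.000106 = 0.030650
Σp_1ᵢ² = 0.2437² + 0.6765² + 0.0084² + 0.0294² + 0.0042² + 0.0210² + 0.0168² = 0.059390 + 0.457652 + 0.000071 + 0.000864 + 0.000018 + 0.000441 + 0.000282 = 0.518718
Σp_2ᵢ² = 0.0440² + 0.0063² + 0.0063² + 0.0566² + 0.2767² + 0.6038² + 0.0063² = 0.001936 + 0.000040 + 0.000040 + 0.003204 + 0.076563 + 0.364574 + 0.000040 = 0.446397
O = 0.030650 / √(0.518718 × 0.446397) = 0.030650 / 0.4812007 = 0.0637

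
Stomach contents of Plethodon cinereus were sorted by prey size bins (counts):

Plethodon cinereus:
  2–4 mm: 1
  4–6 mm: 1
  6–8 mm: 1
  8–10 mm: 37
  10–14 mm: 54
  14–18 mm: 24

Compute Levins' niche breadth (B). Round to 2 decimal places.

2.86

Proportions for Plethodon cinereus (n=118): 1/118=0.0085, 1/118=0.0085, 1/118=0.0085, 37/118=0.3136, 54/118=0.4576, 24/118=0.2034
Σpᵢ² = 0.0085² + 0.0085² + 0.0085² + 0.3136² + 0.4576² + 0.2034² = 0.000072 + 0.000072 + 0.000072 + 0.098345 + 0.209398 + 0.041372 = 0.349331
B = 1 / 0.349331 = 2.8626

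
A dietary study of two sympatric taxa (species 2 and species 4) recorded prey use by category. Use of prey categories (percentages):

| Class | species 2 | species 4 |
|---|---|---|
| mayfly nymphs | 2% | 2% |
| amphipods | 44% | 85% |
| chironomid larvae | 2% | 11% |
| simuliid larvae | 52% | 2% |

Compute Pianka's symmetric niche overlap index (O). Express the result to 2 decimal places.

Convert percentages to proportions (divide by 100).
Σ p₁ᵢp₂ᵢ = 0.0004 + 0.3740 + 0.0022 + 0.0104 = 0.3870
Σp_1ᵢ² = 0.02² + 0.44² + 0.02² + 0.52² = 0.0004 + 0.1936 + 0.0004 + 0.2704 = 0.4648
Σp_2ᵢ² = 0.02² + 0.85² + 0.11² + 0.02² = 0.0004 + 0.7225 + 0.0121 + 0.0004 = 0.7354
O = 0.3870 / √(0.4648 × 0.7354) = 0.3870 / 0.58465 = 0.6619

0.66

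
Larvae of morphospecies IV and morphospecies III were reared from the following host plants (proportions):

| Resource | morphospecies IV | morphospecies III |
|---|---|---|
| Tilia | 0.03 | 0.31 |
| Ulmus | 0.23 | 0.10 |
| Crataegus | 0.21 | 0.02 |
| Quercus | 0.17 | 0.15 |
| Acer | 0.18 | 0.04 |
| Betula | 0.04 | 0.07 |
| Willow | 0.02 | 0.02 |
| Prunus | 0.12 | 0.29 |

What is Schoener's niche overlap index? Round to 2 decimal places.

0.52

Σ|p₁ᵢ − p₂ᵢ| = 0.28 + 0.13 + 0.19 + 0.02 + 0.14 + 0.03 + 0.00 + 0.17 = 0.96
D = 1 − ½ × 0.96 = 1 − 0.480 = 0.5200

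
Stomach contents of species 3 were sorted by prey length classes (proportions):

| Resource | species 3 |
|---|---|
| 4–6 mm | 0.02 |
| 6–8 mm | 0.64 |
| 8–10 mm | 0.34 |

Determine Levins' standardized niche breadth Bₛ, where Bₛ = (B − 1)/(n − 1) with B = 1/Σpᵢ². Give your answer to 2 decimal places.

Σpᵢ² = 0.02² + 0.64² + 0.34² = 0.0004 + 0.4096 + 0.1156 = 0.5256
B = 1 / 0.5256 = 1.9026
Bₛ = (B − 1)/(n − 1) = (1.9026 − 1)/(3 − 1) = 0.9026/2 = 0.4513

0.45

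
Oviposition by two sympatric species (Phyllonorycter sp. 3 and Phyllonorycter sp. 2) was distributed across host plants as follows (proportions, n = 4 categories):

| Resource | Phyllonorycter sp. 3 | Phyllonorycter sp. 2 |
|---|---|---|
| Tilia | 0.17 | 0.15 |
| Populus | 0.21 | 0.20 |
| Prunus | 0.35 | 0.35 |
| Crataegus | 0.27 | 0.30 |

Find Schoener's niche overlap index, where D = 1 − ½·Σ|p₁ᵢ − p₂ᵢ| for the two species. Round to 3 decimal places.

0.970

Σ|p₁ᵢ − p₂ᵢ| = 0.02 + 0.01 + 0.00 + 0.03 = 0.06
D = 1 − ½ × 0.06 = 1 − 0.030 = 0.97000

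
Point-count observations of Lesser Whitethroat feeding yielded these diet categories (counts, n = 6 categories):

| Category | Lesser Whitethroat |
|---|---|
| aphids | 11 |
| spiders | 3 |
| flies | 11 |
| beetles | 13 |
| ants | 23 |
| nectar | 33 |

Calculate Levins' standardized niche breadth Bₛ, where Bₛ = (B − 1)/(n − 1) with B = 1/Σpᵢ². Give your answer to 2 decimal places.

0.67

Proportions for Lesser Whitethroat (n=94): 11/94=0.1170, 3/94=0.0319, 11/94=0.1170, 13/94=0.1383, 23/94=0.2447, 33/94=0.3511
Σpᵢ² = 0.1170² + 0.0319² + 0.1170² + 0.1383² + 0.2447² + 0.3511² = 0.013689 + 0.001018 + 0.013689 + 0.019127 + 0.059878 + 0.123271 = 0.230672
B = 1 / 0.230672 = 4.3352
Bₛ = (B − 1)/(n − 1) = (4.3352 − 1)/(6 − 1) = 3.3352/5 = 0.6670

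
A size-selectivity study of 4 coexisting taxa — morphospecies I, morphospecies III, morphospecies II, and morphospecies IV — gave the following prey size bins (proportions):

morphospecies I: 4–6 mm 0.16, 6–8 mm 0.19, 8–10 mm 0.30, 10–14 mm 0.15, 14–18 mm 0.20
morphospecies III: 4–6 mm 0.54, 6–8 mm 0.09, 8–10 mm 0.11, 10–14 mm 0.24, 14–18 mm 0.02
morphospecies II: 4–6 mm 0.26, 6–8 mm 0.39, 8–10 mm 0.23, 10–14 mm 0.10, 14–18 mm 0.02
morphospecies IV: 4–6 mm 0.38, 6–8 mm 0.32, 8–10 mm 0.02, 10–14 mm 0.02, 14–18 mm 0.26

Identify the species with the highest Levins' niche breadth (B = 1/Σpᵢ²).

morphospecies I

Σp_Iᵢ² = 0.16² + 0.19² + 0.30² + 0.15² + 0.20² = 0.0256 + 0.0361 + 0.0900 + 0.0225 + 0.0400 = 0.2142
B_I = 1 / 0.2142 = 4.6685
Σp_IIIᵢ² = 0.54² + 0.09² + 0.11² + 0.24² + 0.02² = 0.2916 + 0.0081 + 0.0121 + 0.0576 + 0.0004 = 0.3698
B_III = 1 / 0.3698 = 2.7042
Σp_IIᵢ² = 0.26² + 0.39² + 0.23² + 0.10² + 0.02² = 0.0676 + 0.1521 + 0.0529 + 0.0100 + 0.0004 = 0.2830
B_II = 1 / 0.2830 = 3.5336
Σp_IVᵢ² = 0.38² + 0.32² + 0.02² + 0.02² + 0.26² = 0.1444 + 0.1024 + 0.0004 + 0.0004 + 0.0676 = 0.3152
B_IV = 1 / 0.3152 = 3.1726
Highest B → broadest niche (most generalist): morphospecies I (B = 4.67).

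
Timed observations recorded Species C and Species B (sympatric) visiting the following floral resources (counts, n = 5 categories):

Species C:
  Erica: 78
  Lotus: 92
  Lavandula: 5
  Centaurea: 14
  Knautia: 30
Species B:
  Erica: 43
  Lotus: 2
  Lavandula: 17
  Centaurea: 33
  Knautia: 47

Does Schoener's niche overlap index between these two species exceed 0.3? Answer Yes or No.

Yes

Proportions for Species C (n=219): 78/219=0.3562, 92/219=0.4201, 5/219=0.0228, 14/219=0.0639, 30/219=0.1370
Proportions for Species B (n=142): 43/142=0.3028, 2/142=0.0141, 17/142=0.1197, 33/142=0.2324, 47/142=0.3310
Σ|p₁ᵢ − p₂ᵢ| = 0.0534 + 0.4060 + 0.0969 + 0.1685 + 0.1940 = 0.9188
D = 1 − ½ × 0.9188 = 1 − 0.45940 = 0.54060
D = 0.54060 > 0.3 → Yes.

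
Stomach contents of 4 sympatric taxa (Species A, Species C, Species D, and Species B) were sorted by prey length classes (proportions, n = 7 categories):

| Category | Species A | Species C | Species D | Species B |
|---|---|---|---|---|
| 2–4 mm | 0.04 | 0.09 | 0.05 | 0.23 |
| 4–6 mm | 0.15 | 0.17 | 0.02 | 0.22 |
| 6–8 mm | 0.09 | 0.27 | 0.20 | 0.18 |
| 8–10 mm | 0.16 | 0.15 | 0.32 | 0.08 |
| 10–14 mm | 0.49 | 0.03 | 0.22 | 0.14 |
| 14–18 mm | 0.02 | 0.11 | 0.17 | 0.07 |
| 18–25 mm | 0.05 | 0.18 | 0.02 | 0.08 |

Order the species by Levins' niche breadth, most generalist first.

Species B > Species C > Species D > Species A

Σp_Aᵢ² = 0.04² + 0.15² + 0.09² + 0.16² + 0.49² + 0.02² + 0.05² = 0.0016 + 0.0225 + 0.0081 + 0.0256 + 0.2401 + 0.0004 + 0.0025 = 0.3008
B_A = 1 / 0.3008 = 3.3245
Σp_Cᵢ² = 0.09² + 0.17² + 0.27² + 0.15² + 0.03² + 0.11² + 0.18² = 0.0081 + 0.0289 + 0.0729 + 0.0225 + 0.0009 + 0.0121 + 0.0324 = 0.1778
B_C = 1 / 0.1778 = 5.6243
Σp_Dᵢ² = 0.05² + 0.02² + 0.20² + 0.32² + 0.22² + 0.17² + 0.02² = 0.0025 + 0.0004 + 0.0400 + 0.1024 + 0.0484 + 0.0289 + 0.0004 = 0.2230
B_D = 1 / 0.2230 = 4.4843
Σp_Bᵢ² = 0.23² + 0.22² + 0.18² + 0.08² + 0.14² + 0.07² + 0.08² = 0.0529 + 0.0484 + 0.0324 + 0.0064 + 0.0196 + 0.0049 + 0.0064 = 0.1710
B_B = 1 / 0.1710 = 5.8480
Ranking by B (broadest → narrowest): Species B (5.85) > Species C (5.62) > Species D (4.48) > Species A (3.32)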